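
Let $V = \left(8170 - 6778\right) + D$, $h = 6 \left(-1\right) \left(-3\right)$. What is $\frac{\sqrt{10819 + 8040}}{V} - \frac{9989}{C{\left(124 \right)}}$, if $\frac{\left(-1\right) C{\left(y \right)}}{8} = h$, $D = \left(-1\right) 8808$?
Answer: $\frac{9989}{144} - \frac{\sqrt{18859}}{7416} \approx 69.349$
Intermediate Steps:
$h = 18$ ($h = \left(-6\right) \left(-3\right) = 18$)
$D = -8808$
$V = -7416$ ($V = \left(8170 - 6778\right) - 8808 = 1392 - 8808 = -7416$)
$C{\left(y \right)} = -144$ ($C{\left(y \right)} = \left(-8\right) 18 = -144$)
$\frac{\sqrt{10819 + 8040}}{V} - \frac{9989}{C{\left(124 \right)}} = \frac{\sqrt{10819 + 8040}}{-7416} - \frac{9989}{-144} = \sqrt{18859} \left(- \frac{1}{7416}\right) - - \frac{9989}{144} = - \frac{\sqrt{18859}}{7416} + \frac{9989}{144} = \frac{9989}{144} - \frac{\sqrt{18859}}{7416}$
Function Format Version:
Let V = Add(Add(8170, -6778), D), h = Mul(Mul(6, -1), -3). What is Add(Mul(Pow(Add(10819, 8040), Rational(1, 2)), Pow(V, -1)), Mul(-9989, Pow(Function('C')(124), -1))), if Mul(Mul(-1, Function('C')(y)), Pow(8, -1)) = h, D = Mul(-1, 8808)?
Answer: Add(Rational(9989, 144), Mul(Rational(-1, 7416), Pow(18859, Rational(1, 2)))) ≈ 69.349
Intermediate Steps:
h = 18 (h = Mul(-6, -3) = 18)
D = -8808
V = -7416 (V = Add(Add(8170, -6778), -8808) = Add(1392, -8808) = -7416)
Function('C')(y) = -144 (Function('C')(y) = Mul(-8, 18) = -144)
Add(Mul(Pow(Add(10819, 8040), Rational(1, 2)), Pow(V, -1)), Mul(-9989, Pow(Function('C')(124), -1))) = Add(Mul(Pow(Add(10819, 8040), Rational(1, 2)), Pow(-7416, -1)), Mul(-9989, Pow(-144, -1))) = Add(Mul(Pow(18859, Rational(1, 2)), Rational(-1, 7416)), Mul(-9989, Rational(-1, 144))) = Add(Mul(Rational(-1, 7416), Pow(18859, Rational(1, 2))), Rational(9989, 144)) = Add(Rational(9989, 144), Mul(Rational(-1, 7416), Pow(18859, Rational(1, 2))))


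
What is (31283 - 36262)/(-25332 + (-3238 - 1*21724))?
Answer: 4979/50294 ≈ 0.098998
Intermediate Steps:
(31283 - 36262)/(-25332 + (-3238 - 1*21724)) = -4979/(-25332 + (-3238 - 21724)) = -4979/(-25332 - 24962) = -4979/(-50294) = -4979*(-1/50294) = 4979/50294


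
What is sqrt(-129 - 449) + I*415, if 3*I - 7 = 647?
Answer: 90470 + 17*I*sqrt(2) ≈ 90470.0 + 24.042*I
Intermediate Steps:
I = 218 (I = 7/3 + (1/3)*647 = 7/3 + 647/3 = 218)
sqrt(-129 - 449) + I*415 = sqrt(-129 - 449) + 218*415 = sqrt(-578) + 90470 = 17*I*sqrt(2) + 90470 = 90470 + 17*I*sqrt(2)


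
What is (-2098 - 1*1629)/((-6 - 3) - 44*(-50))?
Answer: -3727/2191 ≈ -1.7010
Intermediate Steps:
(-2098 - 1*1629)/((-6 - 3) - 44*(-50)) = (-2098 - 1629)/(-9 + 2200) = -3727/2191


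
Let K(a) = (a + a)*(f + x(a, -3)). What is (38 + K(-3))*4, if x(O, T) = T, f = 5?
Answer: 104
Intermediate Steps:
K(a) = 4*a (K(a) = (a + a)*(5 - 3) = (2*a)*2 = 4*a)
(38 + K(-3))*4 = (38 + 4*(-3))*4 = (38 - 12)*4 = 26*4 = 104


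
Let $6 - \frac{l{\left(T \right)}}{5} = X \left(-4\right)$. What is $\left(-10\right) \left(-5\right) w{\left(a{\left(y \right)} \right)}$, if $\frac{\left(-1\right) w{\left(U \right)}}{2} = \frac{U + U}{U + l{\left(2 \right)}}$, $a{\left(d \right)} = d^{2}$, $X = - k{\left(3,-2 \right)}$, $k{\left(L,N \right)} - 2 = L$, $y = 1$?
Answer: $\frac{200}{69} \approx 2.8986$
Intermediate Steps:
$k{\left(L,N \right)} = 2 + L$
$X = -5$ ($X = - (2 + 3) = \left(-1\right) 5 = -5$)
$l{\left(T \right)} = -70$ ($l{\left(T \right)} = 30 - 5 \left(\left(-5\right) \left(-4\right)\right) = 30 - 100 = -70$)
$w{\left(U \right)} = - \frac{4 U}{-70 + U}$ ($w{\left(U \right)} = - 2 \frac{U + U}{U - 70} = - 2 \frac{2 U}{-70 + U} = - \frac{4 U}{-70 + U}$)
$\left(-10\right) \left(-5\right) w{\left(a{\left(y \right)} \right)} = \left(-10\right) \left(-5\right) \left(- \frac{4 \cdot 1^{2}}{-70 + 1^{2}}\right) = 50 \left(\left(-4\right) 1 \frac{1}{-70 + 1}\right) = 50 \left(\left(-4\right) 1 \frac{1}{-69}\right) = 50 \left(\left(-4\right) 1 \left(- \frac{1}{69}\right)\right) = 50 \cdot \frac{4}{69} = \frac{200}{69}$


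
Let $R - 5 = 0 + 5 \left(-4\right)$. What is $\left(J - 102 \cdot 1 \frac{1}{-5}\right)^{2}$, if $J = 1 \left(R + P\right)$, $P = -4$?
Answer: $\frac{49}{25} \approx 1.96$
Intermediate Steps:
$R = -15$ ($R = 5 + \left(0 + 5 \left(-4\right)\right) = 5 + \left(0 - 20\right) = 5 - 20 = -15$)
$J = -19$ ($J = 1 \left(-15 - 4\right) = 1 \left(-19\right) = -19$)
$\left(J - 102 \cdot 1 \frac{1}{-5}\right)^{2} = \left(-19 - 102 \cdot 1 \frac{1}{-5}\right)^{2} = \left(-19 - 102 \cdot 1 \left(- \frac{1}{5}\right)\right)^{2} = \left(-19 - - \frac{102}{5}\right)^{2} = \left(-19 + \frac{102}{5}\right)^{2} = \left(\frac{7}{5}\right)^{2} = \frac{49}{25}$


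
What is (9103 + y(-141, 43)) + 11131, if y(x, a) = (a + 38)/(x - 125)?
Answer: 5382163/266 ≈ 20234.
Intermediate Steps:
y(x, a) = (38 + a)/(-125 + x)
(9103 + y(-141, 43)) + 11131 = (9103 + (38 + 43)/(-125 - 141)) + 11131 = (9103 + 81/(-266)) + 11131 = (9103 - 1/266*81) + 11131 = (9103 - 81/266) + 11131 = 2421317/266 + 11131 = 5382163/266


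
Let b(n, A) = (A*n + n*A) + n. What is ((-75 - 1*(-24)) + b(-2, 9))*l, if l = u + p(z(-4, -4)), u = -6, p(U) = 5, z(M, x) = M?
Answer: 89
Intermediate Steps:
l = -1 (l = -6 + 5 = -1)
b(n, A) = n + 2*A*n (b(n, A) = (A*n + A*n) + n = 2*A*n + n = n + 2*A*n)
((-75 - 1*(-24)) + b(-2, 9))*l = ((-75 - 1*(-24)) - 2*(1 + 2*9))*(-1) = ((-75 + 24) - 2*(1 + 18))*(-1) = (-51 - 2*19)*(-1) = (-51 - 38)*(-1) = -89*(-1) = 89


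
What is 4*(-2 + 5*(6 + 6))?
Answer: 232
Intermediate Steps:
4*(-2 + 5*(6 + 6)) = 4*(-2 + 5*12) = 4*(-2 + 60) = 4*58 = 232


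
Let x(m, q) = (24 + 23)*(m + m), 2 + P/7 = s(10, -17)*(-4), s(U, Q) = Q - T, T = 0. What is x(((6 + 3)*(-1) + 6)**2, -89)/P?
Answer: 141/77 ≈ 1.8312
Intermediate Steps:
s(U, Q) = Q (s(U, Q) = Q - 1*0 = Q + 0 = Q)
P = 462 (P = -14 + 7*(-17*(-4)) = -14 + 7*68 = -14 + 476 = 462)
x(m, q) = 94*m (x(m, q) = 47*(2*m) = 94*m)
x(((6 + 3)*(-1) + 6)**2, -89)/P = (94*((6 + 3)*(-1) + 6)**2)/462 = (94*(9*(-1) + 6)**2)*(1/462) = (94*(-9 + 6)**2)*(1/462) = (94*(-3)**2)*(1/462) = (94*9)*(1/462) = 846*(1/462) = 141/77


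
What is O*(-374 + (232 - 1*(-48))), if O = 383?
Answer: -36002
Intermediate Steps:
O*(-374 + (232 - 1*(-48))) = 383*(-374 + (232 - 1*(-48))) = 383*(-374 + (232 + 48)) = 383*(-374 + 280) = 383*(-94) = -36002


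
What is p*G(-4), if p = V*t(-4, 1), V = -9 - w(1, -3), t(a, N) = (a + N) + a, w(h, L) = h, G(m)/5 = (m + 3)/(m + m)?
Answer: 175/4 ≈ 43.750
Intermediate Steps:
G(m) = 5*(3 + m)/(2*m) (G(m) = 5*((m + 3)/(m + m)) = 5*((3 + m)/((2*m))) = 5*((3 + m)*(1/(2*m))) = 5*((3 + m)/(2*m)) = 5*(3 + m)/(2*m))
t(a, N) = N + 2*a (t(a, N) = (N + a) + a = N + 2*a)
V = -10 (V = -9 - 1*1 = -9 - 1 = -10)
p = 70 (p = -10*(1 + 2*(-4)) = -10*(1 - 8) = -10*(-7) = 70)
p*G(-4) = 70*((5/2)*(3 - 4)/(-4)) = 70*((5/2)*(-¼)*(-1)) = 70*(5/8) = 175/4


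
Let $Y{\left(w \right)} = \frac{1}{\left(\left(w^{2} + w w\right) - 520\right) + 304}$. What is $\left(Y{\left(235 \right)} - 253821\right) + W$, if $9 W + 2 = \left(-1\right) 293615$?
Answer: $- \frac{284183913395}{992106} \approx -2.8645 \cdot 10^{5}$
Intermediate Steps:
$W = - \frac{293617}{9}$ ($W = - \frac{2}{9} + \frac{\left(-1\right) 293615}{9} = - \frac{2}{9} + \frac{1}{9} \left(-293615\right) = - \frac{2}{9} - \frac{293615}{9} = - \frac{293617}{9} \approx -32624.0$)
$Y{\left(w \right)} = \frac{1}{-216 + 2 w^{2}}$ ($Y{\left(w \right)} = \frac{1}{\left(\left(w^{2} + w^{2}\right) - 520\right) + 304} = \frac{1}{\left(2 w^{2} - 520\right) + 304} = \frac{1}{\left(-520 + 2 w^{2}\right) + 304} = \frac{1}{-216 + 2 w^{2}}$)
$\left(Y{\left(235 \right)} - 253821\right) + W = \left(\frac{1}{2 \left(-108 + 235^{2}\right)} - 253821\right) - \frac{293617}{9} = \left(\frac{1}{2 \left(-108 + 55225\right)} - 253821\right) - \frac{293617}{9} = \left(\frac{1}{2 \cdot 55117} - 253821\right) - \frac{293617}{9} = \left(\frac{1}{2} \cdot \frac{1}{55117} - 253821\right) - \frac{293617}{9} = \left(\frac{1}{110234} - 253821\right) - \frac{293617}{9} = - \frac{27979704113}{110234} - \frac{293617}{9} = - \frac{284183913395}{992106}$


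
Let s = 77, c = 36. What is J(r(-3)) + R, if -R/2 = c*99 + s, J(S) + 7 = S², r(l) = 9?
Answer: -7208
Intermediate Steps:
J(S) = -7 + S²
R = -7282 (R = -2*(36*99 + 77) = -2*(3564 + 77) = -2*3641 = -7282)
J(r(-3)) + R = (-7 + 9²) - 7282 = (-7 + 81) - 7282 = 74 - 7282 = -7208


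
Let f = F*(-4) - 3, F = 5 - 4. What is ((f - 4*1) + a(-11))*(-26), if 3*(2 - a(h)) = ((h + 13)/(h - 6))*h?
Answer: 12506/51 ≈ 245.22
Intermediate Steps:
F = 1
f = -7 (f = 1*(-4) - 3 = -4 - 3 = -7)
a(h) = 2 - h*(13 + h)/(3*(-6 + h)) (a(h) = 2 - (h + 13)/(h - 6)*h/3 = 2 - (13 + h)/(-6 + h)*h/3 = 2 - h*(13 + h)/(3*(-6 + h)))
((f - 4*1) + a(-11))*(-26) = ((-7 - 4*1) + (-36 - 1*(-11)² - 7*(-11))/(3*(-6 - 11)))*(-26) = ((-7 - 4) + (⅓)*(-36 - 1*121 + 77)/(-17))*(-26) = (-11 + (⅓)*(-1/17)*(-36 - 121 + 77))*(-26) = (-11 + (⅓)*(-1/17)*(-80))*(-26) = (-11 + 80/51)*(-26) = -481/51*(-26) = 12506/51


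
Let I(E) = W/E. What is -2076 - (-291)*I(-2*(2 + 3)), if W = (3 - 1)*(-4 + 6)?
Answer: -10962/5 ≈ -2192.4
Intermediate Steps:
W = 4 (W = 2*2 = 4)
I(E) = 4/E
-2076 - (-291)*I(-2*(2 + 3)) = -2076 - (-291)*4/((-2*(2 + 3))) = -2076 - (-291)*4/((-2*5)) = -2076 - (-291)*4/(-10) = -2076 - (-291)*4*(-1/10) = -2076 - (-291)*(-2)/5 = -2076 - 1*582/5 = -2076 - 582/5 = -10962/5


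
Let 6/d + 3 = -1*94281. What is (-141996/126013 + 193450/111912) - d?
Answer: 11113799750369/18467049397932 ≈ 0.60182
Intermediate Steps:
d = -1/15714 (d = 6/(-3 - 1*94281) = 6/(-3 - 94281) = 6/(-94284) = 6*(-1/94284) = -1/15714 ≈ -6.3638e-5)
(-141996/126013 + 193450/111912) - d = (-141996/126013 + 193450/111912) - 1*(-1/15714) = (-141996*1/126013 + 193450*(1/111912)) + 1/15714 = (-141996/126013 + 96725/55956) + 1/15714 = 4243079249/7051183428 + 1/15714 = 11113799750369/18467049397932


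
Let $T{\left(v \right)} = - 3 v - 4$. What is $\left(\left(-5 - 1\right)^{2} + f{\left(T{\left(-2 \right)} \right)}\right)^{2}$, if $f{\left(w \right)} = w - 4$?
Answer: $1156$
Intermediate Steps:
$T{\left(v \right)} = -4 - 3 v$
$f{\left(w \right)} = -4 + w$ ($f{\left(w \right)} = w - 4 = -4 + w$)
$\left(\left(-5 - 1\right)^{2} + f{\left(T{\left(-2 \right)} \right)}\right)^{2} = \left(\left(-5 - 1\right)^{2} - 2\right)^{2} = \left(\left(-6\right)^{2} + \left(-4 + \left(-4 + 6\right)\right)\right)^{2} = \left(36 + \left(-4 + 2\right)\right)^{2} = \left(36 - 2\right)^{2} = 34^{2} = 1156$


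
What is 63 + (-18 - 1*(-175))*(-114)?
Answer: -17835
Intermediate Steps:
63 + (-18 - 1*(-175))*(-114) = 63 + (-18 + 175)*(-114) = 63 + 157*(-114) = 63 - 17898 = -17835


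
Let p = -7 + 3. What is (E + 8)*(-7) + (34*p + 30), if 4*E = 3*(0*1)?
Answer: -162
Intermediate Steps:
E = 0 (E = (3*(0*1))/4 = (3*0)/4 = (1/4)*0 = 0)
p = -4
(E + 8)*(-7) + (34*p + 30) = (0 + 8)*(-7) + (34*(-4) + 30) = 8*(-7) + (-136 + 30) = -56 - 106 = -162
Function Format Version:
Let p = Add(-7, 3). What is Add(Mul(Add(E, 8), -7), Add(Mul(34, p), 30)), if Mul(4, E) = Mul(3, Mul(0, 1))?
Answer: -162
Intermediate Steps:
E = 0 (E = Mul(Rational(1, 4), Mul(3, Mul(0, 1))) = Mul(Rational(1, 4), Mul(3, 0)) = Mul(Rational(1, 4), 0) = 0)
p = -4
Add(Mul(Add(E, 8), -7), Add(Mul(34, p), 30)) = Add(Mul(Add(0, 8), -7), Add(Mul(34, -4), 30)) = Add(Mul(8, -7), Add(-136, 30)) = Add(-56, -106) = -162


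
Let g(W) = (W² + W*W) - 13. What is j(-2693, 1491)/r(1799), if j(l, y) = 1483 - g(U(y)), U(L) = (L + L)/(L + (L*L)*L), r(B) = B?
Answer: 1848342998442774/2222706587031119 ≈ 0.83157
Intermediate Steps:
U(L) = 2*L/(L + L³) (U(L) = (2*L)/(L + L²*L) = (2*L)/(L + L³) = 2*L/(L + L³))
g(W) = -13 + 2*W² (g(W) = (W² + W²) - 13 = 2*W² - 13 = -13 + 2*W²)
j(l, y) = 1496 - 8/(1 + y²)² (j(l, y) = 1483 - (-13 + 2*(2/(1 + y²))²) = 1483 - (-13 + 2*(4/(1 + y²)²)) = 1483 - (-13 + 8/(1 + y²)²) = 1483 + (13 - 8/(1 + y²)²) = 1496 - 8/(1 + y²)²)
j(-2693, 1491)/r(1799) = (1496 - 8/(1 + 1491²)²)/1799 = (1496 - 8/(1 + 2223081)²)*(1/1799) = (1496 - 8/2223082²)*(1/1799) = (1496 - 8*1/4942093578724)*(1/1799) = (1496 - 2/1235523394681)*(1/1799) = (1848342998442774/1235523394681)*(1/1799) = 1848342998442774/2222706587031119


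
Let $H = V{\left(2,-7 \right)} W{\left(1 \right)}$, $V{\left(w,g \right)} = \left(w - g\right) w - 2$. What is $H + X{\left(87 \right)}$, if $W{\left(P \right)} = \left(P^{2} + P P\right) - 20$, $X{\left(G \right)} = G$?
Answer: $-201$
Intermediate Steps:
$V{\left(w,g \right)} = -2 + w \left(w - g\right)$ ($V{\left(w,g \right)} = w \left(w - g\right) - 2 = -2 + w \left(w - g\right)$)
$W{\left(P \right)} = -20 + 2 P^{2}$ ($W{\left(P \right)} = \left(P^{2} + P^{2}\right) - 20 = 2 P^{2} - 20 = -20 + 2 P^{2}$)
$H = -288$ ($H = \left(-2 + 2^{2} - \left(-7\right) 2\right) \left(-20 + 2 \cdot 1^{2}\right) = \left(-2 + 4 + 14\right) \left(-20 + 2 \cdot 1\right) = 16 \left(-20 + 2\right) = 16 \left(-18\right) = -288$)
$H + X{\left(87 \right)} = -288 + 87 = -201$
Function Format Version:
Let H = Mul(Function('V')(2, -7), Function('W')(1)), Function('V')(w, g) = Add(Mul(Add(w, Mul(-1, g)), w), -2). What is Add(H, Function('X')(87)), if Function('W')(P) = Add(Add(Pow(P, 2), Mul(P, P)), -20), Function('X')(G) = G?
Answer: -201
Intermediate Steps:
Function('V')(w, g) = Add(-2, Mul(w, Add(w, Mul(-1, g)))) (Function('V')(w, g) = Add(Mul(w, Add(w, Mul(-1, g))), -2) = Add(-2, Mul(w, Add(w, Mul(-1, g)))))
Function('W')(P) = Add(-20, Mul(2, Pow(P, 2))) (Function('W')(P) = Add(Add(Pow(P, 2), Pow(P, 2)), -20) = Add(Mul(2, Pow(P, 2)), -20) = Add(-20, Mul(2, Pow(P, 2))))
H = -288 (H = Mul(Add(-2, Pow(2, 2), Mul(-1, -7, 2)), Add(-20, Mul(2, Pow(1, 2)))) = Mul(Add(-2, 4, 14), Add(-20, Mul(2, 1))) = Mul(16, Add(-20, 2)) = Mul(16, -18) = -288)
Add(H, Function('X')(87)) = Add(-288, 87) = -201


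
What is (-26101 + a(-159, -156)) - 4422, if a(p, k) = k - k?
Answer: -30523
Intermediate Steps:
a(p, k) = 0
(-26101 + a(-159, -156)) - 4422 = (-26101 + 0) - 4422 = -26101 - 4422 = -30523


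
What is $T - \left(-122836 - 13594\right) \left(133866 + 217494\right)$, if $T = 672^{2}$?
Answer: $47936496384$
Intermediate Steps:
$T = 451584$
$T - \left(-122836 - 13594\right) \left(133866 + 217494\right) = 451584 - \left(-122836 - 13594\right) \left(133866 + 217494\right) = 451584 - \left(-136430\right) 351360 = 451584 - -47936044800 = 451584 + 47936044800 = 47936496384$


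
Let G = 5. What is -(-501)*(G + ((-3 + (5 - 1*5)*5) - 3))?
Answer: -501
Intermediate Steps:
-(-501)*(G + ((-3 + (5 - 1*5)*5) - 3)) = -(-501)*(5 + ((-3 + (5 - 1*5)*5) - 3)) = -(-501)*(5 + ((-3 + (5 - 5)*5) - 3)) = -(-501)*(5 + ((-3 + 0*5) - 3)) = -(-501)*(5 + ((-3 + 0) - 3)) = -(-501)*(5 + (-3 - 3)) = -(-501)*(5 - 6) = -(-501)*(-1) = -167*3 = -501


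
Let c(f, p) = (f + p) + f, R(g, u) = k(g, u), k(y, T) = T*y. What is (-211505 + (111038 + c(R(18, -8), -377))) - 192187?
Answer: -293319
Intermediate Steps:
R(g, u) = g*u (R(g, u) = u*g = g*u)
c(f, p) = p + 2*f
(-211505 + (111038 + c(R(18, -8), -377))) - 192187 = (-211505 + (111038 + (-377 + 2*(18*(-8))))) - 192187 = (-211505 + (111038 + (-377 + 2*(-144)))) - 192187 = (-211505 + (111038 + (-377 - 288))) - 192187 = (-211505 + (111038 - 665)) - 192187 = (-211505 + 110373) - 192187 = -101132 - 192187 = -293319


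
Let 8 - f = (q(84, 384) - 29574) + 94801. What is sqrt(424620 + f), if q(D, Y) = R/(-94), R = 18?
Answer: 4*sqrt(49619827)/47 ≈ 599.50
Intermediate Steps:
q(D, Y) = -9/47 (q(D, Y) = 18/(-94) = 18*(-1/94) = -9/47)
f = -3065284/47 (f = 8 - ((-9/47 - 29574) + 94801) = 8 - (-1389987/47 + 94801) = 8 - 1*3065660/47 = 8 - 3065660/47 = -3065284/47 ≈ -65219.)
sqrt(424620 + f) = sqrt(424620 - 3065284/47) = sqrt(16891856/47) = 4*sqrt(49619827)/47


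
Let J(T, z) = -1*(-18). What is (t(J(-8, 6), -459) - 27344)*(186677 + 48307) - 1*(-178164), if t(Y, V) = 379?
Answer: -6336165396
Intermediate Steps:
J(T, z) = 18
(t(J(-8, 6), -459) - 27344)*(186677 + 48307) - 1*(-178164) = (379 - 27344)*(186677 + 48307) - 1*(-178164) = -26965*234984 + 178164 = -6336343560 + 178164 = -6336165396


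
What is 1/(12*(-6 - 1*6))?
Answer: -1/144 ≈ -0.0069444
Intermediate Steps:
1/(12*(-6 - 1*6)) = 1/(12*(-6 - 6)) = 1/(12*(-12)) = 1/(-144) = -1/144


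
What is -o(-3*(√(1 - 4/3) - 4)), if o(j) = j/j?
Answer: -1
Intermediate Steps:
o(j) = 1
-o(-3*(√(1 - 4/3) - 4)) = -1*1 = -1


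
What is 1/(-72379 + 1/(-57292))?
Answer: -57292/4146737669 ≈ -1.3816e-5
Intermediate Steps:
1/(-72379 + 1/(-57292)) = 1/(-72379 - 1/57292) = 1/(-4146737669/57292) = -57292/4146737669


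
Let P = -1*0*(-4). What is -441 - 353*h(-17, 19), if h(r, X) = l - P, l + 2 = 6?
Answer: -1853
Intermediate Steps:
l = 4 (l = -2 + 6 = 4)
P = 0 (P = 0*(-4) = 0)
h(r, X) = 4 (h(r, X) = 4 - 1*0 = 4 + 0 = 4)
-441 - 353*h(-17, 19) = -441 - 353*4 = -441 - 1412 = -1853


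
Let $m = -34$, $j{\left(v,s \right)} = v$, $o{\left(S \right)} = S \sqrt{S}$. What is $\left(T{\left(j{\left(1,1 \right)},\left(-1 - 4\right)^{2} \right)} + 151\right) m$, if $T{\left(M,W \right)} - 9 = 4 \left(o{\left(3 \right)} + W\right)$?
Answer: $-8840 - 408 \sqrt{3} \approx -9546.7$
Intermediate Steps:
$o{\left(S \right)} = S^{\frac{3}{2}}$
$T{\left(M,W \right)} = 9 + 4 W + 12 \sqrt{3}$ ($T{\left(M,W \right)} = 9 + 4 \left(3^{\frac{3}{2}} + W\right) = 9 + 4 \left(3 \sqrt{3} + W\right) = 9 + 4 \left(W + 3 \sqrt{3}\right) = 9 + \left(4 W + 12 \sqrt{3}\right) = 9 + 4 W + 12 \sqrt{3}$)
$\left(T{\left(j{\left(1,1 \right)},\left(-1 - 4\right)^{2} \right)} + 151\right) m = \left(\left(9 + 4 \left(-1 - 4\right)^{2} + 12 \sqrt{3}\right) + 151\right) \left(-34\right) = \left(\left(9 + 4 \left(-5\right)^{2} + 12 \sqrt{3}\right) + 151\right) \left(-34\right) = \left(\left(9 + 4 \cdot 25 + 12 \sqrt{3}\right) + 151\right) \left(-34\right) = \left(\left(9 + 100 + 12 \sqrt{3}\right) + 151\right) \left(-34\right) = \left(\left(109 + 12 \sqrt{3}\right) + 151\right) \left(-34\right) = \left(260 + 12 \sqrt{3}\right) \left(-34\right) = -8840 - 408 \sqrt{3}$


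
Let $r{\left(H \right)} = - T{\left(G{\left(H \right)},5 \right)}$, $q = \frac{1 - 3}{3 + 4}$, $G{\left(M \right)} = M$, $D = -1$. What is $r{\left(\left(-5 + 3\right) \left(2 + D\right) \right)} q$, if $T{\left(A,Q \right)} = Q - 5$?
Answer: $0$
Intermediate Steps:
$T{\left(A,Q \right)} = -5 + Q$
$q = - \frac{2}{7} \approx -0.28571$
$r{\left(H \right)} = 0$ ($r{\left(H \right)} = - (-5 + 5) = \left(-1\right) 0 = 0$)
$r{\left(\left(-5 + 3\right) \left(2 + D\right) \right)} q = 0 \left(- \frac{2}{7}\right) = 0$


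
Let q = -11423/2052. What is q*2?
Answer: -11423/1026 ≈ -11.134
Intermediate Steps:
q = -11423/2052 (q = -11423*1/2052 = -11423/2052 ≈ -5.5668)
q*2 = -11423/2052*2 = -11423/1026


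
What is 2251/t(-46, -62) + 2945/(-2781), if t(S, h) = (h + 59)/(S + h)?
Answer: 225358171/2781 ≈ 81035.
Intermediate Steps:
t(S, h) = (59 + h)/(S + h)
2251/t(-46, -62) + 2945/(-2781) = 2251/(((59 - 62)/(-46 - 62))) + 2945/(-2781) = 2251/((-3/(-108))) + 2945*(-1/2781) = 2251/((-1/108*(-3))) - 2945/2781 = 2251/(1/36) - 2945/2781 = 2251*36 - 2945/2781 = 81036 - 2945/2781 = 225358171/2781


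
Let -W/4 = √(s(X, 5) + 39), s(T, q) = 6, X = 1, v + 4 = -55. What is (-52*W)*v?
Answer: -36816*√5 ≈ -82323.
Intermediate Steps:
v = -59 (v = -4 - 55 = -59)
W = -12*√5 (W = -4*√(6 + 39) = -12*√5 ≈ -26.833)
(-52*W)*v = -(-624)*√5*(-59) = (624*√5)*(-59) = -36816*√5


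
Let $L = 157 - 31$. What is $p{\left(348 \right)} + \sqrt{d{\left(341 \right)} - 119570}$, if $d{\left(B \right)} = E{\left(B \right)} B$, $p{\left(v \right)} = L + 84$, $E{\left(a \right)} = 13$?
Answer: $210 + 3 i \sqrt{12793} \approx 210.0 + 339.32 i$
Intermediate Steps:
$L = 126$
$p{\left(v \right)} = 210$ ($p{\left(v \right)} = 126 + 84 = 210$)
$d{\left(B \right)} = 13 B$
$p{\left(348 \right)} + \sqrt{d{\left(341 \right)} - 119570} = 210 + \sqrt{13 \cdot 341 - 119570} = 210 + \sqrt{4433 - 119570} = 210 + \sqrt{-115137} = 210 + 3 i \sqrt{12793}$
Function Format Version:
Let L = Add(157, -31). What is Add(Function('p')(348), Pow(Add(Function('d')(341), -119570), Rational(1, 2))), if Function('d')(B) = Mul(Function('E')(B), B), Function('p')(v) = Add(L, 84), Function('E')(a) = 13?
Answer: Add(210, Mul(3, I, Pow(12793, Rational(1, 2)))) ≈ Add(210.00, Mul(339.32, I))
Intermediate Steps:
L = 126
Function('p')(v) = 210 (Function('p')(v) = Add(126, 84) = 210)
Function('d')(B) = Mul(13, B)
Add(Function('p')(348), Pow(Add(Function('d')(341), -119570), Rational(1, 2))) = Add(210, Pow(Add(Mul(13, 341), -119570), Rational(1, 2))) = Add(210, Pow(Add(4433, -119570), Rational(1, 2))) = Add(210, Pow(-115137, Rational(1, 2))) = Add(210, Mul(3, I, Pow(12793, Rational(1, 2))))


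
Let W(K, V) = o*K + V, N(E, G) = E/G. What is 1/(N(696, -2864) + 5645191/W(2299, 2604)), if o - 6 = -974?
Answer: -397886212/1107182207 ≈ -0.35937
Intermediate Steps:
o = -968 (o = 6 - 974 = -968)
W(K, V) = V - 968*K (W(K, V) = -968*K + V = V - 968*K)
1/(N(696, -2864) + 5645191/W(2299, 2604)) = 1/(696/(-2864) + 5645191/(2604 - 968*2299)) = 1/(696*(-1/2864) + 5645191/(2604 - 2225432)) = 1/(-87/358 + 5645191/(-2222828)) = 1/(-87/358 + 5645191*(-1/2222828)) = 1/(-87/358 - 5645191/2222828) = 1/(-1107182207/397886212) = -397886212/1107182207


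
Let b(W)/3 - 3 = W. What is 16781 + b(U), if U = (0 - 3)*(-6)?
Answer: 16844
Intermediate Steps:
U = 18 (U = -3*(-6) = 18)
b(W) = 9 + 3*W
16781 + b(U) = 16781 + (9 + 3*18) = 16781 + (9 + 54) = 16781 + 63 = 16844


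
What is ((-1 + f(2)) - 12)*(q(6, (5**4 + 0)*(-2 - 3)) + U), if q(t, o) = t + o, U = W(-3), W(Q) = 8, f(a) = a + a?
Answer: 27999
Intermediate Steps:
f(a) = 2*a
U = 8
q(t, o) = o + t
((-1 + f(2)) - 12)*(q(6, (5**4 + 0)*(-2 - 3)) + U) = ((-1 + 2*2) - 12)*(((5**4 + 0)*(-2 - 3) + 6) + 8) = ((-1 + 4) - 12)*(((625 + 0)*(-5) + 6) + 8) = (3 - 12)*((625*(-5) + 6) + 8) = -9*((-3125 + 6) + 8) = -9*(-3119 + 8) = -9*(-3111) = 27999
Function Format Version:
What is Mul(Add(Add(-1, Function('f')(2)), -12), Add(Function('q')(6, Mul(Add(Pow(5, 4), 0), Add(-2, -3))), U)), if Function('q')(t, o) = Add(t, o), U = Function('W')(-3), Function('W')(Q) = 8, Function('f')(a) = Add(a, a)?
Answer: 27999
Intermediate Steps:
Function('f')(a) = Mul(2, a)
U = 8
Function('q')(t, o) = Add(o, t)
Mul(Add(Add(-1, Function('f')(2)), -12), Add(Function('q')(6, Mul(Add(Pow(5, 4), 0), Add(-2, -3))), U)) = Mul(Add(Add(-1, Mul(2, 2)), -12), Add(Add(Mul(Add(Pow(5, 4), 0), Add(-2, -3)), 6), 8)) = Mul(Add(Add(-1, 4), -12), Add(Add(Mul(Add(625, 0), -5), 6), 8)) = Mul(Add(3, -12), Add(Add(Mul(625, -5), 6), 8)) = Mul(-9, Add(Add(-3125, 6), 8)) = Mul(-9, Add(-3119, 8)) = Mul(-9, -3111) = 27999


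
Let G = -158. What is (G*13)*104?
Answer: -213616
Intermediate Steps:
(G*13)*104 = -158*13*104 = -2054*104 = -213616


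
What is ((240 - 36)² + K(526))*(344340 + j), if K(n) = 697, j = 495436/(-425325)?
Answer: 6196989134103032/425325 ≈ 1.4570e+10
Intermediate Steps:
j = -495436/425325 (j = 495436*(-1/425325) = -495436/425325 ≈ -1.1648)
((240 - 36)² + K(526))*(344340 + j) = ((240 - 36)² + 697)*(344340 - 495436/425325) = (204² + 697)*(146455915064/425325) = (41616 + 697)*(146455915064/425325) = 42313*(146455915064/425325) = 6196989134103032/425325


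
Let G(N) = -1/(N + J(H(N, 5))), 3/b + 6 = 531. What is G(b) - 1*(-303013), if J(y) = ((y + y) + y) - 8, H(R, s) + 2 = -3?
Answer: 1219324487/4024 ≈ 3.0301e+5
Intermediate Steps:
b = 1/175 (b = 3/(-6 + 531) = 3/525 = 3*(1/525) = 1/175 ≈ 0.0057143)
H(R, s) = -5 (H(R, s) = -2 - 3 = -5)
J(y) = -8 + 3*y (J(y) = (2*y + y) - 8 = 3*y - 8 = -8 + 3*y)
G(N) = -1/(-23 + N) (G(N) = -1/(N + (-8 + 3*(-5))) = -1/(N + (-8 - 15)) = -1/(N - 23) = -1/(-23 + N))
G(b) - 1*(-303013) = -1/(-23 + 1/175) - 1*(-303013) = -1/(-4024/175) + 303013 = -1*(-175/4024) + 303013 = 175/4024 + 303013 = 1219324487/4024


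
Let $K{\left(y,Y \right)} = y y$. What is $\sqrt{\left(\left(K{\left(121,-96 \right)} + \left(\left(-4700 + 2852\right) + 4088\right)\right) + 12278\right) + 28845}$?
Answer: $2 \sqrt{14501} \approx 240.84$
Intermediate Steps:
$K{\left(y,Y \right)} = y^{2}$
$\sqrt{\left(\left(K{\left(121,-96 \right)} + \left(\left(-4700 + 2852\right) + 4088\right)\right) + 12278\right) + 28845} = \sqrt{\left(\left(121^{2} + \left(\left(-4700 + 2852\right) + 4088\right)\right) + 12278\right) + 28845} = \sqrt{\left(\left(14641 + \left(-1848 + 4088\right)\right) + 12278\right) + 28845} = \sqrt{\left(\left(14641 + 2240\right) + 12278\right) + 28845} = \sqrt{\left(16881 + 12278\right) + 28845} = \sqrt{29159 + 28845} = \sqrt{58004} = 2 \sqrt{14501}$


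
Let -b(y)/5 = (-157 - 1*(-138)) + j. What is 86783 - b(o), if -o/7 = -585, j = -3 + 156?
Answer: 87453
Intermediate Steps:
j = 153
o = 4095 (o = -7*(-585) = 4095)
b(y) = -670 (b(y) = -5*((-157 - 1*(-138)) + 153) = -5*((-157 + 138) + 153) = -5*(-19 + 153) = -5*134 = -670)
86783 - b(o) = 86783 - 1*(-670) = 86783 + 670 = 87453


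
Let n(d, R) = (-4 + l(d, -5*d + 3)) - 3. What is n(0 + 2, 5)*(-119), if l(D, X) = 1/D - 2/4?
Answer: 833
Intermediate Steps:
l(D, X) = -½ + 1/D (l(D, X) = 1/D - 2*¼ = 1/D - ½ = -½ + 1/D)
n(d, R) = -7 + (2 - d)/(2*d) (n(d, R) = (-4 + (2 - d)/(2*d)) - 3 = -7 + (2 - d)/(2*d))
n(0 + 2, 5)*(-119) = (-15/2 + 1/(0 + 2))*(-119) = (-15/2 + 1/2)*(-119) = (-15/2 + ½)*(-119) = -7*(-119) = 833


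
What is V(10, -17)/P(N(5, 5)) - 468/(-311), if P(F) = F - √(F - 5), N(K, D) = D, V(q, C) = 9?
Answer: 5139/1555 ≈ 3.3048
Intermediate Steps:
P(F) = F - √(-5 + F)
V(10, -17)/P(N(5, 5)) - 468/(-311) = 9/(5 - √(-5 + 5)) - 468/(-311) = 9/(5 - √0) - 468*(-1/311) = 9/(5 - 1*0) + 468/311 = 9/(5 + 0) + 468/311 = 9/5 + 468/311 = 5139/1555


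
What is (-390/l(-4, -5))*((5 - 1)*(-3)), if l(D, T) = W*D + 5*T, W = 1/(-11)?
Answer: -51480/271 ≈ -189.96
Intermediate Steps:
W = -1/11 ≈ -0.090909
l(D, T) = 5*T - D/11 (l(D, T) = -D/11 + 5*T = 5*T - D/11)
(-390/l(-4, -5))*((5 - 1)*(-3)) = (-390/(5*(-5) - 1/11*(-4)))*((5 - 1)*(-3)) = (-390/(-25 + 4/11))*(4*(-3)) = -390/(-271/11)*(-12) = -390*(-11/271)*(-12) = (4290/271)*(-12) = -51480/271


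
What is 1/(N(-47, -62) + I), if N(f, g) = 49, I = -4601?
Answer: -1/4552 ≈ -0.00021968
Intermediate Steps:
1/(N(-47, -62) + I) = 1/(49 - 4601) = 1/(-4552) = -1/4552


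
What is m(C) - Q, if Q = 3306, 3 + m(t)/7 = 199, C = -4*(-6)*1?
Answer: -1934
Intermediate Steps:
C = 24 (C = 24*1 = 24)
m(t) = 1372 (m(t) = -21 + 7*199 = -21 + 1393 = 1372)
m(C) - Q = 1372 - 1*3306 = 1372 - 3306 = -1934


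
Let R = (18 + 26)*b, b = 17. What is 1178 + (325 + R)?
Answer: 2251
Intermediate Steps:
R = 748 (R = (18 + 26)*17 = 44*17 = 748)
1178 + (325 + R) = 1178 + (325 + 748) = 1178 + 1073 = 2251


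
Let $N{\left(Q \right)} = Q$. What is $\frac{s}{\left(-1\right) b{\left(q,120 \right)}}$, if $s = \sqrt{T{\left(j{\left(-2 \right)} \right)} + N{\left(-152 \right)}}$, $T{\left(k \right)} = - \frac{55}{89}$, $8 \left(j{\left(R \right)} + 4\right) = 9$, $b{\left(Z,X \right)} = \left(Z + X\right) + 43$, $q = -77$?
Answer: $- \frac{17 i \sqrt{4183}}{7654} \approx - 0.14365 i$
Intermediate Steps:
$b{\left(Z,X \right)} = 43 + X + Z$ ($b{\left(Z,X \right)} = \left(X + Z\right) + 43 = 43 + X + Z$)
$j{\left(R \right)} = - \frac{23}{8}$ ($j{\left(R \right)} = -4 + \frac{1}{8} \cdot 9 = -4 + \frac{9}{8} = - \frac{23}{8}$)
$T{\left(k \right)} = - \frac{55}{89}$ ($T{\left(k \right)} = \left(-55\right) \frac{1}{89} = - \frac{55}{89}$)
$s = \frac{17 i \sqrt{4183}}{89}$ ($s = \sqrt{- \frac{55}{89} - 152} = \sqrt{- \frac{13583}{89}} = \frac{17 i \sqrt{4183}}{89} \approx 12.354 i$)
$\frac{s}{\left(-1\right) b{\left(q,120 \right)}} = \frac{\frac{17}{89} i \sqrt{4183}}{\left(-1\right) \left(43 + 120 - 77\right)} = \frac{\frac{17}{89} i \sqrt{4183}}{\left(-1\right) 86} = \frac{\frac{17}{89} i \sqrt{4183}}{-86} = \frac{17 i \sqrt{4183}}{89} \left(- \frac{1}{86}\right) = - \frac{17 i \sqrt{4183}}{7654}$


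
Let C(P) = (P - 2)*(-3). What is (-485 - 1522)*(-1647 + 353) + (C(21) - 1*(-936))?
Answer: 2597937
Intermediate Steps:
C(P) = 6 - 3*P (C(P) = (-2 + P)*(-3) = 6 - 3*P)
(-485 - 1522)*(-1647 + 353) + (C(21) - 1*(-936)) = (-485 - 1522)*(-1647 + 353) + ((6 - 3*21) - 1*(-936)) = -2007*(-1294) + ((6 - 63) + 936) = 2597058 + (-57 + 936) = 2597058 + 879 = 2597937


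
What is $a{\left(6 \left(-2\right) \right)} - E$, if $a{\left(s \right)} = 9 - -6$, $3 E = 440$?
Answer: $- \frac{395}{3} \approx -131.67$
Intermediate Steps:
$E = \frac{440}{3}$ ($E = \frac{1}{3} \cdot 440 = \frac{440}{3} \approx 146.67$)
$a{\left(s \right)} = 15$ ($a{\left(s \right)} = 9 + 6 = 15$)
$a{\left(6 \left(-2\right) \right)} - E = 15 - \frac{440}{3} = - \frac{395}{3}$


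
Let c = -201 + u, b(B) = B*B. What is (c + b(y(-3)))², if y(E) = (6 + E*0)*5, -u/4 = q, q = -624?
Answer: 10208025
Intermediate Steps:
u = 2496 (u = -4*(-624) = 2496)
y(E) = 30 (y(E) = (6 + 0)*5 = 6*5 = 30)
b(B) = B²
c = 2295 (c = -201 + 2496 = 2295)
(c + b(y(-3)))² = (2295 + 30²)² = (2295 + 900)² = 3195² = 10208025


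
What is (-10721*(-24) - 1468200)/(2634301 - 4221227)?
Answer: 605448/793463 ≈ 0.76305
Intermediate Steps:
(-10721*(-24) - 1468200)/(2634301 - 4221227) = (257304 - 1468200)/(-1586926) = -1210896*(-1/1586926) = 605448/793463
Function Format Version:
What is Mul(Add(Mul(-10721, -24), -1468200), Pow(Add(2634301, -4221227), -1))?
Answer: Rational(605448, 793463) ≈ 0.76305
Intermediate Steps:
Mul(Add(Mul(-10721, -24), -1468200), Pow(Add(2634301, -4221227), -1)) = Mul(Add(257304, -1468200), Pow(-1586926, -1)) = Mul(-1210896, Rational(-1, 1586926)) = Rational(605448, 793463)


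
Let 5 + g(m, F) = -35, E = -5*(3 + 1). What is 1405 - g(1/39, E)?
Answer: 1445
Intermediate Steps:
E = -20 (E = -5*4 = -20)
g(m, F) = -40 (g(m, F) = -5 - 35 = -40)
1405 - g(1/39, E) = 1405 - 1*(-40) = 1405 + 40 = 1445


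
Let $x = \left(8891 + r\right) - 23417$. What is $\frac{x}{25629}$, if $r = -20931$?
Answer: $- \frac{11819}{8543} \approx -1.3835$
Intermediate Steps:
$x = -35457$ ($x = \left(8891 - 20931\right) - 23417 = -12040 - 23417 = -35457$)
$\frac{x}{25629} = - \frac{35457}{25629} = \left(-35457\right) \frac{1}{25629} = - \frac{11819}{8543}$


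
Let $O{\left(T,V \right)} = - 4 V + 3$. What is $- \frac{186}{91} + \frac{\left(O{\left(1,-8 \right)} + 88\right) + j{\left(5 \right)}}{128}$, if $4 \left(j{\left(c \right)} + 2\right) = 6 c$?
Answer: $- \frac{24229}{23296} \approx -1.0401$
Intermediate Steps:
$j{\left(c \right)} = -2 + \frac{3 c}{2}$ ($j{\left(c \right)} = -2 + \frac{6 c}{4} = -2 + \frac{3 c}{2}$)
$O{\left(T,V \right)} = 3 - 4 V$
$- \frac{186}{91} + \frac{\left(O{\left(1,-8 \right)} + 88\right) + j{\left(5 \right)}}{128} = - \frac{186}{91} + \frac{\left(\left(3 - -32\right) + 88\right) + \left(-2 + \frac{3}{2} \cdot 5\right)}{128} = \left(-186\right) \frac{1}{91} + \left(\left(\left(3 + 32\right) + 88\right) + \left(-2 + \frac{15}{2}\right)\right) \frac{1}{128} = - \frac{186}{91} + \left(\left(35 + 88\right) + \frac{11}{2}\right) \frac{1}{128} = - \frac{186}{91} + \left(123 + \frac{11}{2}\right) \frac{1}{128} = - \frac{186}{91} + \frac{257}{2} \cdot \frac{1}{128} = - \frac{186}{91} + \frac{257}{256} = - \frac{24229}{23296}$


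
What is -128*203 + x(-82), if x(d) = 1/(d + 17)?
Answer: -1688961/65 ≈ -25984.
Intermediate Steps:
x(d) = 1/(17 + d)
-128*203 + x(-82) = -128*203 + 1/(17 - 82) = -25984 + 1/(-65) = -25984 - 1/65 = -1688961/65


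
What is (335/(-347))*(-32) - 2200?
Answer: -752680/347 ≈ -2169.1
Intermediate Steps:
(335/(-347))*(-32) - 2200 = (335*(-1/347))*(-32) - 2200 = -335/347*(-32) - 2200 = 10720/347 - 2200 = -752680/347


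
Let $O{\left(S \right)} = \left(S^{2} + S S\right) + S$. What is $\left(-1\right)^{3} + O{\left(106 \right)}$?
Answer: $22577$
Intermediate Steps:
$O{\left(S \right)} = S + 2 S^{2}$ ($O{\left(S \right)} = \left(S^{2} + S^{2}\right) + S = 2 S^{2} + S = S + 2 S^{2}$)
$\left(-1\right)^{3} + O{\left(106 \right)} = \left(-1\right)^{3} + 106 \left(1 + 2 \cdot 106\right) = -1 + 106 \left(1 + 212\right) = -1 + 106 \cdot 213 = -1 + 22578 = 22577$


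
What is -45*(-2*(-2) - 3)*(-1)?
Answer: 45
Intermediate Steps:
-45*(-2*(-2) - 3)*(-1) = -45*(4 - 3)*(-1) = -45*1*(-1) = -45*(-1) = 45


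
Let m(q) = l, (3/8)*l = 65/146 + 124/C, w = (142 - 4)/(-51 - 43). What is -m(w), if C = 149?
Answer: -37052/10877 ≈ -3.4065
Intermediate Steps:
w = -69/47 (w = 138/(-94) = 138*(-1/94) = -69/47 ≈ -1.4681)
l = 37052/10877 (l = 8*(65/146 + 124/149)/3 = (8/3)*(27789/21754) = 37052/10877 ≈ 3.4065)
m(q) = 37052/10877
-m(w) = -1*37052/10877 = -37052/10877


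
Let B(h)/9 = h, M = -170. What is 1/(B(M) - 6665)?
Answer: -1/8195 ≈ -0.00012203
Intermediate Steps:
B(h) = 9*h
1/(B(M) - 6665) = 1/(9*(-170) - 6665) = 1/(-1530 - 6665) = 1/(-8195) = -1/8195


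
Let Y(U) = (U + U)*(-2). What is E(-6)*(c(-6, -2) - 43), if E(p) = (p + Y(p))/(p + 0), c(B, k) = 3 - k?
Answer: 114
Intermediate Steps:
Y(U) = -4*U (Y(U) = (2*U)*(-2) = -4*U)
E(p) = -3 (E(p) = (p - 4*p)/(p + 0) = (-3*p)/p = -3)
E(-6)*(c(-6, -2) - 43) = -3*((3 - 1*(-2)) - 43) = -3*((3 + 2) - 43) = -3*(5 - 43) = -3*(-38) = 114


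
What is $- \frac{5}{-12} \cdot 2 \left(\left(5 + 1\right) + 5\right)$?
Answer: $\frac{55}{6} \approx 9.1667$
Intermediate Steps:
$- \frac{5}{-12} \cdot 2 \left(\left(5 + 1\right) + 5\right) = \left(-5\right) \left(- \frac{1}{12}\right) 2 \left(6 + 5\right) = \frac{5}{12} \cdot 2 \cdot 11 = \frac{5}{6} \cdot 11 = \frac{55}{6}$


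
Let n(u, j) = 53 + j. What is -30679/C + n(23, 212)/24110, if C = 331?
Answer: -147916595/1596082 ≈ -92.675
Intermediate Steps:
-30679/C + n(23, 212)/24110 = -30679/331 + (53 + 212)/24110 = -30679*1/331 + 265*(1/24110) = -30679/331 + 53/4822 = -147916595/1596082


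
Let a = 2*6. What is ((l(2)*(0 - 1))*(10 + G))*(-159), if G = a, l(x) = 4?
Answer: 13992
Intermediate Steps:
a = 12
G = 12
((l(2)*(0 - 1))*(10 + G))*(-159) = ((4*(0 - 1))*(10 + 12))*(-159) = ((4*(-1))*22)*(-159) = -4*22*(-159) = -88*(-159) = 13992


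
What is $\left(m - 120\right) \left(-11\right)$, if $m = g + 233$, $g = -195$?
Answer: $902$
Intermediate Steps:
$m = 38$ ($m = -195 + 233 = 38$)
$\left(m - 120\right) \left(-11\right) = \left(38 - 120\right) \left(-11\right) = \left(-82\right) \left(-11\right) = 902$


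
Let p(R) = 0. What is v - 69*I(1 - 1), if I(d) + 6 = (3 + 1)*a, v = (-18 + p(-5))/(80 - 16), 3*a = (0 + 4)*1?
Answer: 1463/32 ≈ 45.719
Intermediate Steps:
a = 4/3 (a = ((0 + 4)*1)/3 = (4*1)/3 = (⅓)*4 = 4/3 ≈ 1.3333)
v = -9/32 (v = (-18 + 0)/(80 - 16) = -18/64 = -18*1/64 = -9/32 ≈ -0.28125)
I(d) = -⅔ (I(d) = -6 + (3 + 1)*(4/3) = -6 + 4*(4/3) = -6 + 16/3 = -⅔)
v - 69*I(1 - 1) = -9/32 - 69*(-⅔) = -9/32 + 46 = 1463/32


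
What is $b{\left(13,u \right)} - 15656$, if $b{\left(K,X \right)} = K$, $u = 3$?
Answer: $-15643$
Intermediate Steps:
$b{\left(13,u \right)} - 15656 = 13 - 15656 = -15643$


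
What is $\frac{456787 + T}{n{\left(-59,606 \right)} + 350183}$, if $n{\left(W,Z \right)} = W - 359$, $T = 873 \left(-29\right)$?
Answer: $\frac{6638}{5381} \approx 1.2336$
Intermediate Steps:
$T = -25317$
$n{\left(W,Z \right)} = -359 + W$
$\frac{456787 + T}{n{\left(-59,606 \right)} + 350183} = \frac{456787 - 25317}{\left(-359 - 59\right) + 350183} = \frac{431470}{-418 + 350183} = \frac{431470}{349765} = 431470 \cdot \frac{1}{349765} = \frac{6638}{5381}$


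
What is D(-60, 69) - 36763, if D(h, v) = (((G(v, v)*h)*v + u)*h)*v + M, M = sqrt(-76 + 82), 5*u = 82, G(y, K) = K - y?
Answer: -104659 + sqrt(6) ≈ -1.0466e+5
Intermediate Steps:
u = 82/5 (u = (1/5)*82 = 82/5 ≈ 16.400)
M = sqrt(6) ≈ 2.4495
D(h, v) = sqrt(6) + 82*h*v/5 (D(h, v) = ((((v - v)*h)*v + 82/5)*h)*v + sqrt(6) = (((0*h)*v + 82/5)*h)*v + sqrt(6) = ((0*v + 82/5)*h)*v + sqrt(6) = ((0 + 82/5)*h)*v + sqrt(6) = (82*h/5)*v + sqrt(6) = 82*h*v/5 + sqrt(6) = sqrt(6) + 82*h*v/5)
D(-60, 69) - 36763 = (sqrt(6) + (82/5)*(-60)*69) - 36763 = (sqrt(6) - 67896) - 36763 = (-67896 + sqrt(6)) - 36763 = -104659 + sqrt(6)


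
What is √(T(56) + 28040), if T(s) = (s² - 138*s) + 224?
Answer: 2*√5918 ≈ 153.86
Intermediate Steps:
T(s) = 224 + s² - 138*s
√(T(56) + 28040) = √((224 + 56² - 138*56) + 28040) = √((224 + 3136 - 7728) + 28040) = √(-4368 + 28040) = √23672 = 2*√5918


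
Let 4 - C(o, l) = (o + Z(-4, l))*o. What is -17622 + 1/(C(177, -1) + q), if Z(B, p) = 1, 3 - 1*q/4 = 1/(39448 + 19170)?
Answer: -16264055969573/922940412 ≈ -17622.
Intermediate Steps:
q = 351706/29309 (q = 12 - 4/(39448 + 19170) = 12 - 4/58618 = 12 - 4*1/58618 = 12 - 2/29309 = 351706/29309 ≈ 12.000)
C(o, l) = 4 - o*(1 + o) (C(o, l) = 4 - (o + 1)*o = 4 - (1 + o)*o = 4 - o*(1 + o))
-17622 + 1/(C(177, -1) + q) = -17622 + 1/((4 - 1*177 - 1*177²) + 351706/29309) = -17622 + 1/((4 - 177 - 1*31329) + 351706/29309) = -17622 + 1/((4 - 177 - 31329) + 351706/29309) = -17622 + 1/(-31502 + 351706/29309) = -17622 + 1/(-922940412/29309) = -17622 - 29309/922940412 = -16264055969573/922940412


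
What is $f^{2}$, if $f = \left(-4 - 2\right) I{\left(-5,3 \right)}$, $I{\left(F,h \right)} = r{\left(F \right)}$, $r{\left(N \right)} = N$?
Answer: $900$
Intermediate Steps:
$I{\left(F,h \right)} = F$
$f = 30$ ($f = \left(-4 - 2\right) \left(-5\right) = \left(-6\right) \left(-5\right) = 30$)
$f^{2} = 30^{2} = 900$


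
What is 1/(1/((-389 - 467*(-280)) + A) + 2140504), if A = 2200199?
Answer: 2330570/4988594407281 ≈ 4.6718e-7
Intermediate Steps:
1/(1/((-389 - 467*(-280)) + A) + 2140504) = 1/(1/((-389 - 467*(-280)) + 2200199) + 2140504) = 1/(1/((-389 + 130760) + 2200199) + 2140504) = 1/(1/(130371 + 2200199) + 2140504) = 1/(1/2330570 + 2140504) = 1/(4988594407281/2330570) = 2330570/4988594407281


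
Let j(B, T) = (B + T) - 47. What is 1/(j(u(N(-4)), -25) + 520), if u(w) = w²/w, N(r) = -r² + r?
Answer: 1/428 ≈ 0.0023364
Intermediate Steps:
N(r) = r - r²
u(w) = w
j(B, T) = -47 + B + T
1/(j(u(N(-4)), -25) + 520) = 1/((-47 - 4*(1 - 1*(-4)) - 25) + 520) = 1/((-47 - 4*(1 + 4) - 25) + 520) = 1/((-47 - 4*5 - 25) + 520) = 1/((-47 - 20 - 25) + 520) = 1/(-92 + 520) = 1/428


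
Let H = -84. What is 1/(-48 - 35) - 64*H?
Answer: 446207/83 ≈ 5376.0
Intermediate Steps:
1/(-48 - 35) - 64*H = 1/(-48 - 35) - 64*(-84) = 1/(-83) + 5376 = -1/83 + 5376 = 446207/83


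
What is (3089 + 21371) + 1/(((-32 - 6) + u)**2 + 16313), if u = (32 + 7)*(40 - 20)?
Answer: 13865811421/566877 ≈ 24460.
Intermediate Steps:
u = 780 (u = 39*20 = 780)
(3089 + 21371) + 1/(((-32 - 6) + u)**2 + 16313) = (3089 + 21371) + 1/(((-32 - 6) + 780)**2 + 16313) = 24460 + 1/((-38 + 780)**2 + 16313) = 24460 + 1/(742**2 + 16313) = 24460 + 1/(550564 + 16313) = 24460 + 1/566877 = 13865811421/566877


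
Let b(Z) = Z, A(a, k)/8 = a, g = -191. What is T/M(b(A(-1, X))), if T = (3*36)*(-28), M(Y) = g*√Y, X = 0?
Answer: -756*I*√2/191 ≈ -5.5976*I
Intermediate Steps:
A(a, k) = 8*a
M(Y) = -191*√Y
T = -3024 (T = 108*(-28) = -3024)
T/M(b(A(-1, X))) = -3024*I*√2/764 = -756*I*√2/191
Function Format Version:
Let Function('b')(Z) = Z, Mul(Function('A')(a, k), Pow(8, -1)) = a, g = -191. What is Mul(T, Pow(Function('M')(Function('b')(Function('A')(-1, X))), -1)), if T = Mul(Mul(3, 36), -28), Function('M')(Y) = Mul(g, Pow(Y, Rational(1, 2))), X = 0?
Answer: Mul(Rational(-756, 191), I, Pow(2, Rational(1, 2))) ≈ Mul(-5.5976, I)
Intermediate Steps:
Function('A')(a, k) = Mul(8, a)
Function('M')(Y) = Mul(-191, Pow(Y, Rational(1, 2)))
T = -3024 (T = Mul(108, -28) = -3024)
Mul(T, Pow(Function('M')(Function('b')(Function('A')(-1, X))), -1)) = Mul(-3024, Pow(Mul(-191, Pow(Mul(8, -1), Rational(1, 2))), -1)) = Mul(-3024, Pow(Mul(-191, Pow(-8, Rational(1, 2))), -1)) = Mul(-3024, Pow(Mul(-191, Mul(2, I, Pow(2, Rational(1, 2)))), -1)) = Mul(-3024, Pow(Mul(-382, I, Pow(2, Rational(1, 2))), -1)) = Mul(-3024, Mul(Rational(1, 764), I, Pow(2, Rational(1, 2)))) = Mul(Rational(-756, 191), I, Pow(2, Rational(1, 2)))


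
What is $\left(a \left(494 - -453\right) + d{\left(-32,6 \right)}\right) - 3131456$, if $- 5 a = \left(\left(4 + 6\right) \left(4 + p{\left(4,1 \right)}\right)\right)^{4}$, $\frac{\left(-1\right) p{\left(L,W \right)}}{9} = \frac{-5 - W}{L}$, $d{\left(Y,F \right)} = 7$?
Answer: $-177639615824$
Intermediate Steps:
$p{\left(L,W \right)} = - \frac{9 \left(-5 - W\right)}{L}$ ($p{\left(L,W \right)} = - 9 \frac{-5 - W}{L} = - \frac{9 \left(-5 - W\right)}{L}$)
$a = -187578125$ ($a = - \frac{\left(\left(4 + 6\right) \left(4 + \frac{9 \left(5 + 1\right)}{4}\right)\right)^{4}}{5} = - \frac{\left(10 \left(4 + 9 \cdot \frac{1}{4} \cdot 6\right)\right)^{4}}{5} = - \frac{\left(10 \left(4 + \frac{27}{2}\right)\right)^{4}}{5} = - \frac{\left(10 \cdot \frac{35}{2}\right)^{4}}{5} = - \frac{175^{4}}{5} = \left(- \frac{1}{5}\right) 937890625 = -187578125$)
$\left(a \left(494 - -453\right) + d{\left(-32,6 \right)}\right) - 3131456 = \left(- 187578125 \left(494 - -453\right) + 7\right) - 3131456 = \left(- 187578125 \left(494 + 453\right) + 7\right) - 3131456 = \left(\left(-187578125\right) 947 + 7\right) - 3131456 = \left(-177636484375 + 7\right) - 3131456 = -177636484368 - 3131456 = -177639615824$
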